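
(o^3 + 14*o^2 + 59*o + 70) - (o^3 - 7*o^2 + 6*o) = 21*o^2 + 53*o + 70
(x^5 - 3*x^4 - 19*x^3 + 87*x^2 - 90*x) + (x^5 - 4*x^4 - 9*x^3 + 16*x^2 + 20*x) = 2*x^5 - 7*x^4 - 28*x^3 + 103*x^2 - 70*x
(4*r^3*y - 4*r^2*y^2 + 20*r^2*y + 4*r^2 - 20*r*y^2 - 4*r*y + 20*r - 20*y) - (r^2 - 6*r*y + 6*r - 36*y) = 4*r^3*y - 4*r^2*y^2 + 20*r^2*y + 3*r^2 - 20*r*y^2 + 2*r*y + 14*r + 16*y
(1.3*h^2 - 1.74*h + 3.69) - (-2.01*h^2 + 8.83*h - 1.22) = 3.31*h^2 - 10.57*h + 4.91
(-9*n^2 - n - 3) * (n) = -9*n^3 - n^2 - 3*n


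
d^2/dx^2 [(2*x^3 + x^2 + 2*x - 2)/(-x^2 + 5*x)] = 2*(-57*x^3 + 6*x^2 - 30*x + 50)/(x^3*(x^3 - 15*x^2 + 75*x - 125))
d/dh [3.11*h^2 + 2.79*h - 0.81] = 6.22*h + 2.79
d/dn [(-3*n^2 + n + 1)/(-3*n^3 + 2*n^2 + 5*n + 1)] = (-9*n^4 + 6*n^3 - 8*n^2 - 10*n - 4)/(9*n^6 - 12*n^5 - 26*n^4 + 14*n^3 + 29*n^2 + 10*n + 1)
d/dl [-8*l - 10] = -8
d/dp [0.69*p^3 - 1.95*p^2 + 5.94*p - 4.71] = 2.07*p^2 - 3.9*p + 5.94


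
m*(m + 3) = m^2 + 3*m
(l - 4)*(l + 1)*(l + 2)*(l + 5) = l^4 + 4*l^3 - 15*l^2 - 58*l - 40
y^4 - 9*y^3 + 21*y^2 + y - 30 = (y - 5)*(y - 3)*(y - 2)*(y + 1)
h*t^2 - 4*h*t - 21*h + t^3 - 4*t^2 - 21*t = (h + t)*(t - 7)*(t + 3)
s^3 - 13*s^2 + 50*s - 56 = (s - 7)*(s - 4)*(s - 2)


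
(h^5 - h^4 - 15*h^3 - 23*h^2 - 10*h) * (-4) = -4*h^5 + 4*h^4 + 60*h^3 + 92*h^2 + 40*h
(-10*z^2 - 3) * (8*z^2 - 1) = -80*z^4 - 14*z^2 + 3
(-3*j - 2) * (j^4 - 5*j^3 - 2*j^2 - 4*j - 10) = -3*j^5 + 13*j^4 + 16*j^3 + 16*j^2 + 38*j + 20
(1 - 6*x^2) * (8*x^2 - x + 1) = -48*x^4 + 6*x^3 + 2*x^2 - x + 1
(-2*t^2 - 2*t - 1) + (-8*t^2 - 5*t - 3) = -10*t^2 - 7*t - 4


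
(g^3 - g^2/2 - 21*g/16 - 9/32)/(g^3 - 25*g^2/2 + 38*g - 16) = (32*g^3 - 16*g^2 - 42*g - 9)/(16*(2*g^3 - 25*g^2 + 76*g - 32))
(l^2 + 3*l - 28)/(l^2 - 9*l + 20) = (l + 7)/(l - 5)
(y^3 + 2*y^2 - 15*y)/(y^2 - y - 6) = y*(y + 5)/(y + 2)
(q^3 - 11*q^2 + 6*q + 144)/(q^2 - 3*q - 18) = q - 8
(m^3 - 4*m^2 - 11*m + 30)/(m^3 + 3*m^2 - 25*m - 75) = (m - 2)/(m + 5)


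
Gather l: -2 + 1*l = l - 2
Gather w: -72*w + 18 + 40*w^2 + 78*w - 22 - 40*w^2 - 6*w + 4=0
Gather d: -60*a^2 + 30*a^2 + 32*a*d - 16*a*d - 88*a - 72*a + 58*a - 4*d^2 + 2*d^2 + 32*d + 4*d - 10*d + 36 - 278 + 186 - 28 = -30*a^2 - 102*a - 2*d^2 + d*(16*a + 26) - 84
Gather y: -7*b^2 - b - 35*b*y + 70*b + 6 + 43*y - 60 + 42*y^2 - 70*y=-7*b^2 + 69*b + 42*y^2 + y*(-35*b - 27) - 54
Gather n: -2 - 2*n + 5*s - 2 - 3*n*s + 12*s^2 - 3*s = n*(-3*s - 2) + 12*s^2 + 2*s - 4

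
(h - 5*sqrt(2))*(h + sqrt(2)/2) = h^2 - 9*sqrt(2)*h/2 - 5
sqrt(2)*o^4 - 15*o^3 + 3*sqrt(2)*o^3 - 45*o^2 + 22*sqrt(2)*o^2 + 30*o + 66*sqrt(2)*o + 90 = (o + 3)*(o - 5*sqrt(2))*(o - 3*sqrt(2))*(sqrt(2)*o + 1)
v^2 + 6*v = v*(v + 6)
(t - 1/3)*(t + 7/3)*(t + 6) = t^3 + 8*t^2 + 101*t/9 - 14/3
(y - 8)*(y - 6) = y^2 - 14*y + 48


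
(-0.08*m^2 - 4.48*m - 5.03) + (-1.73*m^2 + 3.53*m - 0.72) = -1.81*m^2 - 0.950000000000001*m - 5.75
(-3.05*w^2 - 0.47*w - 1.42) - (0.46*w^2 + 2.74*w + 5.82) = -3.51*w^2 - 3.21*w - 7.24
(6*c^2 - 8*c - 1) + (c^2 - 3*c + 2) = 7*c^2 - 11*c + 1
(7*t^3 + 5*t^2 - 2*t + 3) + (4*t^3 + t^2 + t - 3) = 11*t^3 + 6*t^2 - t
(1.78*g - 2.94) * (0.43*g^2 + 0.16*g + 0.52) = 0.7654*g^3 - 0.9794*g^2 + 0.4552*g - 1.5288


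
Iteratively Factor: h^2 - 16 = (h + 4)*(h - 4)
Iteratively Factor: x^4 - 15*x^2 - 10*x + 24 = (x + 2)*(x^3 - 2*x^2 - 11*x + 12) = (x - 4)*(x + 2)*(x^2 + 2*x - 3) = (x - 4)*(x + 2)*(x + 3)*(x - 1)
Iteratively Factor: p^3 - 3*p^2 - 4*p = (p - 4)*(p^2 + p) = (p - 4)*(p + 1)*(p)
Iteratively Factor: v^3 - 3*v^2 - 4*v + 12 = (v - 3)*(v^2 - 4) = (v - 3)*(v - 2)*(v + 2)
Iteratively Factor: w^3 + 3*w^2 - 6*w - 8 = (w - 2)*(w^2 + 5*w + 4) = (w - 2)*(w + 4)*(w + 1)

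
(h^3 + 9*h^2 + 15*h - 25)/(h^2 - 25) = (h^2 + 4*h - 5)/(h - 5)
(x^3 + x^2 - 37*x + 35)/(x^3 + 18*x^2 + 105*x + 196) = (x^2 - 6*x + 5)/(x^2 + 11*x + 28)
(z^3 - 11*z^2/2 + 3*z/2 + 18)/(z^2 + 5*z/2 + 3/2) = (z^2 - 7*z + 12)/(z + 1)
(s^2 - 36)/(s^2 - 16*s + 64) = (s^2 - 36)/(s^2 - 16*s + 64)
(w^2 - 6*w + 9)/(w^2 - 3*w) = (w - 3)/w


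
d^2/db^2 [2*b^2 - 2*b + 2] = 4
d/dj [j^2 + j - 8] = 2*j + 1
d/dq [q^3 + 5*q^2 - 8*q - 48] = 3*q^2 + 10*q - 8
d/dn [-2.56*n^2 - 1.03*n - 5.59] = -5.12*n - 1.03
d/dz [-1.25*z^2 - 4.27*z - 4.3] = -2.5*z - 4.27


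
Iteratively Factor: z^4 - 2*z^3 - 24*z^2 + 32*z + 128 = (z + 4)*(z^3 - 6*z^2 + 32) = (z - 4)*(z + 4)*(z^2 - 2*z - 8) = (z - 4)^2*(z + 4)*(z + 2)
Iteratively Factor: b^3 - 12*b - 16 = (b - 4)*(b^2 + 4*b + 4) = (b - 4)*(b + 2)*(b + 2)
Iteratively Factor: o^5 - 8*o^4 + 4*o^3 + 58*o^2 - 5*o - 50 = (o - 5)*(o^4 - 3*o^3 - 11*o^2 + 3*o + 10) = (o - 5)*(o - 1)*(o^3 - 2*o^2 - 13*o - 10) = (o - 5)*(o - 1)*(o + 2)*(o^2 - 4*o - 5) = (o - 5)^2*(o - 1)*(o + 2)*(o + 1)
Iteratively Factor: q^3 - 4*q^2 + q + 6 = (q + 1)*(q^2 - 5*q + 6) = (q - 3)*(q + 1)*(q - 2)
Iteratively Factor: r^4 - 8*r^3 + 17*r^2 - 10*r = (r - 5)*(r^3 - 3*r^2 + 2*r) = (r - 5)*(r - 2)*(r^2 - r) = r*(r - 5)*(r - 2)*(r - 1)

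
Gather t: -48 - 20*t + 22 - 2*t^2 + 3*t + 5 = -2*t^2 - 17*t - 21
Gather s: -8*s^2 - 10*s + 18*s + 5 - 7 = -8*s^2 + 8*s - 2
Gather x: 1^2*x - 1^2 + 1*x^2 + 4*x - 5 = x^2 + 5*x - 6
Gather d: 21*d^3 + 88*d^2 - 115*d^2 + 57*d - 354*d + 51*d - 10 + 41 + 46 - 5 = 21*d^3 - 27*d^2 - 246*d + 72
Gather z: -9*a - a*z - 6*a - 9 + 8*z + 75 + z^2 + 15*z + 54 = -15*a + z^2 + z*(23 - a) + 120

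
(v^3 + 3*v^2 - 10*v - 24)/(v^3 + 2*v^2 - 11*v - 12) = (v + 2)/(v + 1)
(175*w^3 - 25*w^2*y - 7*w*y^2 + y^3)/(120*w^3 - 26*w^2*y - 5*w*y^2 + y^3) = (35*w^2 - 12*w*y + y^2)/(24*w^2 - 10*w*y + y^2)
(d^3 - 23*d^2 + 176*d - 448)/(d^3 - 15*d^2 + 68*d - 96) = (d^2 - 15*d + 56)/(d^2 - 7*d + 12)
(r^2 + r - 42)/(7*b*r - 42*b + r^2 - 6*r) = (r + 7)/(7*b + r)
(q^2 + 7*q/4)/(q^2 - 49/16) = 4*q/(4*q - 7)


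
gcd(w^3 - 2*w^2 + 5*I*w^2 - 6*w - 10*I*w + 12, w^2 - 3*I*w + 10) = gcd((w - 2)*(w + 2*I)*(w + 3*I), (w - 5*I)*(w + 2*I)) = w + 2*I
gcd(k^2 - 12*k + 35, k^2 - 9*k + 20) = k - 5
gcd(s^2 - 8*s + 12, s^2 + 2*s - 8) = s - 2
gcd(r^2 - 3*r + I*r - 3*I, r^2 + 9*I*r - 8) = r + I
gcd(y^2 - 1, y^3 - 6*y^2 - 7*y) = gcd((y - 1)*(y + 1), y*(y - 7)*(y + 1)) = y + 1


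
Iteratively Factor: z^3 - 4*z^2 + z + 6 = (z - 2)*(z^2 - 2*z - 3) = (z - 3)*(z - 2)*(z + 1)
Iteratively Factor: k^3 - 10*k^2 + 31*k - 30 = (k - 2)*(k^2 - 8*k + 15) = (k - 3)*(k - 2)*(k - 5)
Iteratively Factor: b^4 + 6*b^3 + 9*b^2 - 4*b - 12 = (b - 1)*(b^3 + 7*b^2 + 16*b + 12) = (b - 1)*(b + 2)*(b^2 + 5*b + 6) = (b - 1)*(b + 2)^2*(b + 3)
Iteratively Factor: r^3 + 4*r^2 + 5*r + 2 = (r + 1)*(r^2 + 3*r + 2) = (r + 1)*(r + 2)*(r + 1)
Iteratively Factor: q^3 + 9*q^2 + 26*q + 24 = (q + 3)*(q^2 + 6*q + 8) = (q + 3)*(q + 4)*(q + 2)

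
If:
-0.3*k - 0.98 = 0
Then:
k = -3.27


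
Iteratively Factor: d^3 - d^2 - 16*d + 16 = (d - 4)*(d^2 + 3*d - 4) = (d - 4)*(d - 1)*(d + 4)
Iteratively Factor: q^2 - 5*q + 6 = (q - 2)*(q - 3)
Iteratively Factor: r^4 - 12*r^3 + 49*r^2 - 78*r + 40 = (r - 5)*(r^3 - 7*r^2 + 14*r - 8) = (r - 5)*(r - 2)*(r^2 - 5*r + 4) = (r - 5)*(r - 2)*(r - 1)*(r - 4)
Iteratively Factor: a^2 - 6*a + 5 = (a - 5)*(a - 1)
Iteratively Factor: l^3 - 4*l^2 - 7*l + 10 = (l - 1)*(l^2 - 3*l - 10) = (l - 5)*(l - 1)*(l + 2)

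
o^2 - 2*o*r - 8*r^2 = (o - 4*r)*(o + 2*r)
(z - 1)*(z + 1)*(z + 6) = z^3 + 6*z^2 - z - 6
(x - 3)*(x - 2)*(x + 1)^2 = x^4 - 3*x^3 - 3*x^2 + 7*x + 6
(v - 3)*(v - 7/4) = v^2 - 19*v/4 + 21/4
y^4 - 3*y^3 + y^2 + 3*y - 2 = (y - 2)*(y - 1)^2*(y + 1)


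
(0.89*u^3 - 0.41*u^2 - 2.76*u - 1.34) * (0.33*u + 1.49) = 0.2937*u^4 + 1.1908*u^3 - 1.5217*u^2 - 4.5546*u - 1.9966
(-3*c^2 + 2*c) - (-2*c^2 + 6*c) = -c^2 - 4*c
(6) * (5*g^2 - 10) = 30*g^2 - 60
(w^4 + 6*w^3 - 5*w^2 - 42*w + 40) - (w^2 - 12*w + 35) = w^4 + 6*w^3 - 6*w^2 - 30*w + 5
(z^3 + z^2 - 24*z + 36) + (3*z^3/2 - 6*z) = 5*z^3/2 + z^2 - 30*z + 36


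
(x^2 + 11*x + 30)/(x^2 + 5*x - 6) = (x + 5)/(x - 1)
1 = 1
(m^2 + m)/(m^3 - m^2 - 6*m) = (m + 1)/(m^2 - m - 6)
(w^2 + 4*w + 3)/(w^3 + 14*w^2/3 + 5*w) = 3*(w + 1)/(w*(3*w + 5))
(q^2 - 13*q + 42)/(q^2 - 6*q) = (q - 7)/q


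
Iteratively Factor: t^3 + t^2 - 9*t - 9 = (t + 3)*(t^2 - 2*t - 3) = (t + 1)*(t + 3)*(t - 3)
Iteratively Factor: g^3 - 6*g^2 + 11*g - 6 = (g - 1)*(g^2 - 5*g + 6) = (g - 2)*(g - 1)*(g - 3)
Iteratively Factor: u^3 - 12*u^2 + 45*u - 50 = (u - 2)*(u^2 - 10*u + 25) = (u - 5)*(u - 2)*(u - 5)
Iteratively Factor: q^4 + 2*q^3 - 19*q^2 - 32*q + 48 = (q - 4)*(q^3 + 6*q^2 + 5*q - 12) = (q - 4)*(q + 4)*(q^2 + 2*q - 3) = (q - 4)*(q + 3)*(q + 4)*(q - 1)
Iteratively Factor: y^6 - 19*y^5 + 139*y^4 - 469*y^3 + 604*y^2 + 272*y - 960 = (y - 3)*(y^5 - 16*y^4 + 91*y^3 - 196*y^2 + 16*y + 320) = (y - 4)*(y - 3)*(y^4 - 12*y^3 + 43*y^2 - 24*y - 80) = (y - 4)^2*(y - 3)*(y^3 - 8*y^2 + 11*y + 20) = (y - 4)^3*(y - 3)*(y^2 - 4*y - 5) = (y - 4)^3*(y - 3)*(y + 1)*(y - 5)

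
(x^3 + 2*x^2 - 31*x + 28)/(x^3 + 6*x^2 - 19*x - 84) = (x - 1)/(x + 3)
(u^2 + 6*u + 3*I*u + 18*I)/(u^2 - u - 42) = (u + 3*I)/(u - 7)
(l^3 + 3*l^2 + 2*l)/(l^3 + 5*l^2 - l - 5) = l*(l + 2)/(l^2 + 4*l - 5)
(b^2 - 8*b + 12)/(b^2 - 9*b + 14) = (b - 6)/(b - 7)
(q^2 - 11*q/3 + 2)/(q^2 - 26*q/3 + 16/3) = (q - 3)/(q - 8)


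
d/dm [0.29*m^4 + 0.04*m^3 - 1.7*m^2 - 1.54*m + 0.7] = 1.16*m^3 + 0.12*m^2 - 3.4*m - 1.54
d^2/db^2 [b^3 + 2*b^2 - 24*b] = 6*b + 4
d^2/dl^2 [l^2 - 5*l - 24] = 2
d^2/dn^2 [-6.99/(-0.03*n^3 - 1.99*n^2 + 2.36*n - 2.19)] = (-(1.2582*n + 27.8202)*(0.03*n^3 + 1.99*n^2 - 2.36*n + 2.19) + 6.99*(0.09*n^2 + 3.98*n - 2.36)*(0.18*n^2 + 7.96*n - 4.72))/(0.03*n^3 + 1.99*n^2 - 2.36*n + 2.19)^3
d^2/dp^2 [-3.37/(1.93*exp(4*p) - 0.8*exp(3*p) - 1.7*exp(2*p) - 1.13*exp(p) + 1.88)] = (3.37*(-15.44*exp(3*p) + 4.8*exp(2*p) + 6.8*exp(p) + 2.26)*(-7.72*exp(3*p) + 2.4*exp(2*p) + 3.4*exp(p) + 1.13)*exp(p) + (104.0656*exp(3*p) - 24.264*exp(2*p) - 22.916*exp(p) - 3.8081)*(-1.93*exp(4*p) + 0.8*exp(3*p) + 1.7*exp(2*p) + 1.13*exp(p) - 1.88))*exp(p)/(-1.93*exp(4*p) + 0.8*exp(3*p) + 1.7*exp(2*p) + 1.13*exp(p) - 1.88)^3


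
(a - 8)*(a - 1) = a^2 - 9*a + 8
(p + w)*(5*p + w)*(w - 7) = 5*p^2*w - 35*p^2 + 6*p*w^2 - 42*p*w + w^3 - 7*w^2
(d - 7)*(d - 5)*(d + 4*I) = d^3 - 12*d^2 + 4*I*d^2 + 35*d - 48*I*d + 140*I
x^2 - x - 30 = (x - 6)*(x + 5)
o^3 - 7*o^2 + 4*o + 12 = (o - 6)*(o - 2)*(o + 1)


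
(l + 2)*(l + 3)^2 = l^3 + 8*l^2 + 21*l + 18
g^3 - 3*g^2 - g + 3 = (g - 3)*(g - 1)*(g + 1)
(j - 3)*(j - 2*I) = j^2 - 3*j - 2*I*j + 6*I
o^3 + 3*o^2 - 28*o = o*(o - 4)*(o + 7)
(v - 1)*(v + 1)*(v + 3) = v^3 + 3*v^2 - v - 3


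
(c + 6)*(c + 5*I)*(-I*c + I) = -I*c^3 + 5*c^2 - 5*I*c^2 + 25*c + 6*I*c - 30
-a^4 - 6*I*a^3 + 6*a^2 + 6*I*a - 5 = (a + I)*(a + 5*I)*(-I*a - I)*(-I*a + I)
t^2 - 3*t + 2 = (t - 2)*(t - 1)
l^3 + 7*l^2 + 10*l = l*(l + 2)*(l + 5)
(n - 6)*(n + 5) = n^2 - n - 30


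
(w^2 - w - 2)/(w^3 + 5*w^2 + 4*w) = (w - 2)/(w*(w + 4))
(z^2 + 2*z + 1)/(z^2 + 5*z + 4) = (z + 1)/(z + 4)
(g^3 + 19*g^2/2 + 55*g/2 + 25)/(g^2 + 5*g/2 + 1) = (2*g^2 + 15*g + 25)/(2*g + 1)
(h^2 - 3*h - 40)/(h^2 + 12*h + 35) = (h - 8)/(h + 7)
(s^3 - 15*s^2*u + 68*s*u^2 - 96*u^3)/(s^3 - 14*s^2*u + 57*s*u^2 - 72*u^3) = (s - 4*u)/(s - 3*u)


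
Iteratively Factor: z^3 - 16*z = (z)*(z^2 - 16) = z*(z + 4)*(z - 4)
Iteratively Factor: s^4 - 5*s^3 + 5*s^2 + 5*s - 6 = (s + 1)*(s^3 - 6*s^2 + 11*s - 6) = (s - 1)*(s + 1)*(s^2 - 5*s + 6) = (s - 3)*(s - 1)*(s + 1)*(s - 2)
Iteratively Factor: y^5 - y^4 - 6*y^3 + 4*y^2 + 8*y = (y + 1)*(y^4 - 2*y^3 - 4*y^2 + 8*y) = y*(y + 1)*(y^3 - 2*y^2 - 4*y + 8) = y*(y - 2)*(y + 1)*(y^2 - 4) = y*(y - 2)^2*(y + 1)*(y + 2)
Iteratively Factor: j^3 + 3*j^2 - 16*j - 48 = (j - 4)*(j^2 + 7*j + 12) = (j - 4)*(j + 3)*(j + 4)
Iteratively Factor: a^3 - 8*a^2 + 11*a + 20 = (a + 1)*(a^2 - 9*a + 20) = (a - 5)*(a + 1)*(a - 4)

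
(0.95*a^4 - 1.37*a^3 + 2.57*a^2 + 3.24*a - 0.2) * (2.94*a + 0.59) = 2.793*a^5 - 3.4673*a^4 + 6.7475*a^3 + 11.0419*a^2 + 1.3236*a - 0.118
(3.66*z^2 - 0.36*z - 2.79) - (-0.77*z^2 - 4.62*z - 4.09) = 4.43*z^2 + 4.26*z + 1.3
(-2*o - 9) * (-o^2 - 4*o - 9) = 2*o^3 + 17*o^2 + 54*o + 81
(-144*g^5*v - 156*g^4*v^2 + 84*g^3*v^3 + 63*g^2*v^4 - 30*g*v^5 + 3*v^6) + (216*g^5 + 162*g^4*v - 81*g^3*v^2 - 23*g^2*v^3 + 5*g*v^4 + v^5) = -144*g^5*v + 216*g^5 - 156*g^4*v^2 + 162*g^4*v + 84*g^3*v^3 - 81*g^3*v^2 + 63*g^2*v^4 - 23*g^2*v^3 - 30*g*v^5 + 5*g*v^4 + 3*v^6 + v^5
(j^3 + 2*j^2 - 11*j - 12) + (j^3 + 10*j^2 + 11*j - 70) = 2*j^3 + 12*j^2 - 82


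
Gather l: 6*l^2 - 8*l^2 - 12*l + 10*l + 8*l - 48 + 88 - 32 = -2*l^2 + 6*l + 8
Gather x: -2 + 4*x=4*x - 2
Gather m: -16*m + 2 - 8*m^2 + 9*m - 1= -8*m^2 - 7*m + 1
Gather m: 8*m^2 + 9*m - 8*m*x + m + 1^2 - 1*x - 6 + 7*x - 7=8*m^2 + m*(10 - 8*x) + 6*x - 12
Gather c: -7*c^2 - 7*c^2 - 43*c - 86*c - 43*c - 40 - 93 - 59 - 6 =-14*c^2 - 172*c - 198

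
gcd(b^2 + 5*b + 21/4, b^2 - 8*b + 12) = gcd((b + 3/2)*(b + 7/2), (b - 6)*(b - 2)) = 1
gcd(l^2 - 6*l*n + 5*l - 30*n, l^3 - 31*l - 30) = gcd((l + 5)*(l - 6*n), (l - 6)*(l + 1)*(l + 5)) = l + 5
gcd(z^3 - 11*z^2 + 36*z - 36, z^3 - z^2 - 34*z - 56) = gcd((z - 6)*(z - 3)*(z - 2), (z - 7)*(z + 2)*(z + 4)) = 1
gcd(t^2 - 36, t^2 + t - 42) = t - 6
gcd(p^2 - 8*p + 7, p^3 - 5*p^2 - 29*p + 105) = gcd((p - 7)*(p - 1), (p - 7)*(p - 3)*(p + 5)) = p - 7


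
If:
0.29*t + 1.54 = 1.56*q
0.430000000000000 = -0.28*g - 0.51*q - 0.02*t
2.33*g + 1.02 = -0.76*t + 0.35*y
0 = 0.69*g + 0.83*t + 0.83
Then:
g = -4.44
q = 1.49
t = 2.69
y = -20.78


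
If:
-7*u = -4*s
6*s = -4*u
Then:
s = 0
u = 0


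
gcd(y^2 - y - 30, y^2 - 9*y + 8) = 1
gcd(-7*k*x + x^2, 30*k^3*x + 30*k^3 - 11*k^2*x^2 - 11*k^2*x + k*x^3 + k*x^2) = 1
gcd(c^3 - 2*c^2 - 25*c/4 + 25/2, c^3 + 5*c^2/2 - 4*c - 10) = c^2 + c/2 - 5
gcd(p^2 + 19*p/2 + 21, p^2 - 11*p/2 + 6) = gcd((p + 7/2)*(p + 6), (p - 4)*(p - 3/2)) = 1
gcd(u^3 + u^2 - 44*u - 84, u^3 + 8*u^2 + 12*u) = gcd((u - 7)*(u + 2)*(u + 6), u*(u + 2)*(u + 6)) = u^2 + 8*u + 12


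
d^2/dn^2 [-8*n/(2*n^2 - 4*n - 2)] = 8*(4*n*(n - 1)^2 + (3*n - 2)*(-n^2 + 2*n + 1))/(-n^2 + 2*n + 1)^3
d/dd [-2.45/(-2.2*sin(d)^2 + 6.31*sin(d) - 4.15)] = (15.4595 - 10.78*sin(d))*cos(d)/(2.2*sin(d)^2 - 6.31*sin(d) + 4.15)^2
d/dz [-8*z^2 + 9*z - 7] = 9 - 16*z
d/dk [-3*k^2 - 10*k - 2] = -6*k - 10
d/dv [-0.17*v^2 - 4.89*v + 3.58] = -0.34*v - 4.89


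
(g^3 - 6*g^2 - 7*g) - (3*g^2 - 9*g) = g^3 - 9*g^2 + 2*g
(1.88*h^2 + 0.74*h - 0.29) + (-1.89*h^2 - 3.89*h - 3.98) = -0.01*h^2 - 3.15*h - 4.27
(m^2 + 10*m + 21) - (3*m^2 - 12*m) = -2*m^2 + 22*m + 21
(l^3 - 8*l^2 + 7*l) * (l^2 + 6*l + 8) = l^5 - 2*l^4 - 33*l^3 - 22*l^2 + 56*l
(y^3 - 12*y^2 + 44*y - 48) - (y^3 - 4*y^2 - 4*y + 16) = -8*y^2 + 48*y - 64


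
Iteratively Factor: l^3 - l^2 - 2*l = (l)*(l^2 - l - 2) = l*(l + 1)*(l - 2)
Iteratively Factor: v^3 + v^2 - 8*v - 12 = (v + 2)*(v^2 - v - 6) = (v + 2)^2*(v - 3)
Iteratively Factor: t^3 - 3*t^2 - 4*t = (t + 1)*(t^2 - 4*t) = t*(t + 1)*(t - 4)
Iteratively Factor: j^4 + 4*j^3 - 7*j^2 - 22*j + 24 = (j - 2)*(j^3 + 6*j^2 + 5*j - 12) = (j - 2)*(j + 4)*(j^2 + 2*j - 3) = (j - 2)*(j + 3)*(j + 4)*(j - 1)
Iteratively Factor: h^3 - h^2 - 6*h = (h)*(h^2 - h - 6) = h*(h + 2)*(h - 3)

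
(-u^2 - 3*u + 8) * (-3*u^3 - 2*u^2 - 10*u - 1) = 3*u^5 + 11*u^4 - 8*u^3 + 15*u^2 - 77*u - 8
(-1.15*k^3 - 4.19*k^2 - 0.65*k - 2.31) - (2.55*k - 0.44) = -1.15*k^3 - 4.19*k^2 - 3.2*k - 1.87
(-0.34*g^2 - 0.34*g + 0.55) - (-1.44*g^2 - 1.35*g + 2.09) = 1.1*g^2 + 1.01*g - 1.54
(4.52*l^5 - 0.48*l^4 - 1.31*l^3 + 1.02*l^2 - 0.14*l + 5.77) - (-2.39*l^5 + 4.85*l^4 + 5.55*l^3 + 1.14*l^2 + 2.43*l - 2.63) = 6.91*l^5 - 5.33*l^4 - 6.86*l^3 - 0.12*l^2 - 2.57*l + 8.4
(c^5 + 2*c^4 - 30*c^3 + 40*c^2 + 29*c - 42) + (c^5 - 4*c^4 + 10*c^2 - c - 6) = 2*c^5 - 2*c^4 - 30*c^3 + 50*c^2 + 28*c - 48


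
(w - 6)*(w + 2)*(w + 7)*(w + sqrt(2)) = w^4 + sqrt(2)*w^3 + 3*w^3 - 40*w^2 + 3*sqrt(2)*w^2 - 84*w - 40*sqrt(2)*w - 84*sqrt(2)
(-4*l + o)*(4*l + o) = -16*l^2 + o^2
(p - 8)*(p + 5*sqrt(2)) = p^2 - 8*p + 5*sqrt(2)*p - 40*sqrt(2)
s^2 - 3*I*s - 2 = (s - 2*I)*(s - I)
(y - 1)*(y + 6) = y^2 + 5*y - 6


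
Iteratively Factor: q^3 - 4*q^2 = (q - 4)*(q^2) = q*(q - 4)*(q)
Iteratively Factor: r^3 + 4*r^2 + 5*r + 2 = (r + 1)*(r^2 + 3*r + 2) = (r + 1)^2*(r + 2)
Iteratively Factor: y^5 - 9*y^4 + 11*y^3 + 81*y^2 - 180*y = (y - 5)*(y^4 - 4*y^3 - 9*y^2 + 36*y) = (y - 5)*(y - 4)*(y^3 - 9*y) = (y - 5)*(y - 4)*(y - 3)*(y^2 + 3*y) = (y - 5)*(y - 4)*(y - 3)*(y + 3)*(y)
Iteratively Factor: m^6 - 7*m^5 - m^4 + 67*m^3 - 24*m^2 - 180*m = (m + 2)*(m^5 - 9*m^4 + 17*m^3 + 33*m^2 - 90*m) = (m - 3)*(m + 2)*(m^4 - 6*m^3 - m^2 + 30*m) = (m - 5)*(m - 3)*(m + 2)*(m^3 - m^2 - 6*m) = m*(m - 5)*(m - 3)*(m + 2)*(m^2 - m - 6) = m*(m - 5)*(m - 3)^2*(m + 2)*(m + 2)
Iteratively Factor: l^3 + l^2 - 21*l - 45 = (l - 5)*(l^2 + 6*l + 9) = (l - 5)*(l + 3)*(l + 3)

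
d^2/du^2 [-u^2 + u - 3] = -2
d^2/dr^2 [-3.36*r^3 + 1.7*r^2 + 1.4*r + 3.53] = 3.4 - 20.16*r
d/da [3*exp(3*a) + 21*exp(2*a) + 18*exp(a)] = (9*exp(2*a) + 42*exp(a) + 18)*exp(a)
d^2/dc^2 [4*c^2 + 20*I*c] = 8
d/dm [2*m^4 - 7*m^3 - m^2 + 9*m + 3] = 8*m^3 - 21*m^2 - 2*m + 9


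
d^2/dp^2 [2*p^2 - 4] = 4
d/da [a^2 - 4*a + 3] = 2*a - 4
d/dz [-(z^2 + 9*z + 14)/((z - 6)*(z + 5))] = 2*(5*z^2 + 44*z + 128)/(z^4 - 2*z^3 - 59*z^2 + 60*z + 900)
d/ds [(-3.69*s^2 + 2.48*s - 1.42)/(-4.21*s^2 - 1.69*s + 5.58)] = (16.6769*s^2 - 53.1368*s + 11.4386)/(17.7241*s^4 + 14.2298*s^3 - 44.1275*s^2 - 18.8604*s + 31.1364)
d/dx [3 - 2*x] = -2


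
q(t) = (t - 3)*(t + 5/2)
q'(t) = 2*t - 1/2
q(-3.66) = 7.73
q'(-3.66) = -7.82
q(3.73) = 4.55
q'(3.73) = 6.96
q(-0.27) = -7.29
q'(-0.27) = -1.04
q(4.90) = 14.06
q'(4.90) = 9.30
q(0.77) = -7.29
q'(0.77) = 1.04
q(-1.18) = -5.52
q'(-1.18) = -2.86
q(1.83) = -5.07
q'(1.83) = 3.16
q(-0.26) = -7.30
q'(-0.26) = -1.02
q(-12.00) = 142.50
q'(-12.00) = -24.50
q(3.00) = 0.00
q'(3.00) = 5.50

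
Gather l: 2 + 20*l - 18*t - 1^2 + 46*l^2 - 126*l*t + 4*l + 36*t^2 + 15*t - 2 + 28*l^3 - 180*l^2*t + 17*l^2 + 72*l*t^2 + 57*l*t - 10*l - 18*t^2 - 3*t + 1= 28*l^3 + l^2*(63 - 180*t) + l*(72*t^2 - 69*t + 14) + 18*t^2 - 6*t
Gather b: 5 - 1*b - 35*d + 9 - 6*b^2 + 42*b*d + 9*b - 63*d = -6*b^2 + b*(42*d + 8) - 98*d + 14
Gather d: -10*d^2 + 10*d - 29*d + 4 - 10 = -10*d^2 - 19*d - 6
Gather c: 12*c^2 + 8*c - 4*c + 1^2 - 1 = 12*c^2 + 4*c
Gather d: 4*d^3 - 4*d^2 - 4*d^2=4*d^3 - 8*d^2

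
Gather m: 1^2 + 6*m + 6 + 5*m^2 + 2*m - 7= 5*m^2 + 8*m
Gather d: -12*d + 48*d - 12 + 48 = 36*d + 36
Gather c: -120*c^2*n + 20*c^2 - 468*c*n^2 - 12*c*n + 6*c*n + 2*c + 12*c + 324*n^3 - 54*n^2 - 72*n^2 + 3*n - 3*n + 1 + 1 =c^2*(20 - 120*n) + c*(-468*n^2 - 6*n + 14) + 324*n^3 - 126*n^2 + 2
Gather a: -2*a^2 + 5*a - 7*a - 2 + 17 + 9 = -2*a^2 - 2*a + 24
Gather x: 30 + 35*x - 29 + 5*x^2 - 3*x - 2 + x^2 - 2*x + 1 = 6*x^2 + 30*x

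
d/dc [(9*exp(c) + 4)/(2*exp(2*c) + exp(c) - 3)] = (-(4*exp(c) + 1)*(9*exp(c) + 4) + 18*exp(2*c) + 9*exp(c) - 27)*exp(c)/(2*exp(2*c) + exp(c) - 3)^2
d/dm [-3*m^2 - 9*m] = -6*m - 9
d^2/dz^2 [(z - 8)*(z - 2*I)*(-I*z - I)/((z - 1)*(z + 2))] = (z^3*(32 - 4*I) + z^2*(72 + 96*I) + z*(264 + 72*I) + 136 + 88*I)/(z^6 + 3*z^5 - 3*z^4 - 11*z^3 + 6*z^2 + 12*z - 8)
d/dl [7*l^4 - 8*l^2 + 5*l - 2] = 28*l^3 - 16*l + 5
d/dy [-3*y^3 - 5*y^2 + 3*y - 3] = -9*y^2 - 10*y + 3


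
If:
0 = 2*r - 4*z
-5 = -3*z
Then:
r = 10/3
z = 5/3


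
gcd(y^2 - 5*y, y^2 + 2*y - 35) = y - 5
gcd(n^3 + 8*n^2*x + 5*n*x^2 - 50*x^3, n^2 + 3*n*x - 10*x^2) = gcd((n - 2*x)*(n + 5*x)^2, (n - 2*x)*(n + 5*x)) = -n^2 - 3*n*x + 10*x^2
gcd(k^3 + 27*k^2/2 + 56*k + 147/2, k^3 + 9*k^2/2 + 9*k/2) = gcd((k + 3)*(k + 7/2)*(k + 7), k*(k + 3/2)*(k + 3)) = k + 3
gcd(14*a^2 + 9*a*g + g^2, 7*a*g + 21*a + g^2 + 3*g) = 7*a + g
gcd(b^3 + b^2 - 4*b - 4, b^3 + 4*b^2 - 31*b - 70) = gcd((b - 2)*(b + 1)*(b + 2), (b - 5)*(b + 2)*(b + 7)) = b + 2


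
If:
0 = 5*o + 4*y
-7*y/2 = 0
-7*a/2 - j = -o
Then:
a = -2*j/7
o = 0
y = 0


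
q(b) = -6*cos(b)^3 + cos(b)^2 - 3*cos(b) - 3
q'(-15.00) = -9.69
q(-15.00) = 2.49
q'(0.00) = 0.00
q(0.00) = -11.00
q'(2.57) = 9.42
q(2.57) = 3.80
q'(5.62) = -7.76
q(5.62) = -7.68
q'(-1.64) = -3.22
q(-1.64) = -2.79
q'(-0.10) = -1.88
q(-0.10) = -10.91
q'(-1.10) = -5.17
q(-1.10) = -4.72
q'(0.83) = 7.27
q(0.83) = -6.41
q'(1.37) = 3.25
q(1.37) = -3.61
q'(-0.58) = -7.63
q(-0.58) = -8.32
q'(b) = 18*sin(b)*cos(b)^2 - 2*sin(b)*cos(b) + 3*sin(b)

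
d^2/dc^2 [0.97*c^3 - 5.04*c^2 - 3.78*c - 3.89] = 5.82*c - 10.08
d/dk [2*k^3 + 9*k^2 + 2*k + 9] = 6*k^2 + 18*k + 2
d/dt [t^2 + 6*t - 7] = 2*t + 6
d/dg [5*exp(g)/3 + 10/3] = 5*exp(g)/3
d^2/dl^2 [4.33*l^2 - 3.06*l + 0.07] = 8.66000000000000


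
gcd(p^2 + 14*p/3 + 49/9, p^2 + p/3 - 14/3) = p + 7/3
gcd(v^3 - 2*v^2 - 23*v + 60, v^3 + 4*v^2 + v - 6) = 1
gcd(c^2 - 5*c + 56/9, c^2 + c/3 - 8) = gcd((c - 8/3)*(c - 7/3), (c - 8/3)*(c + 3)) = c - 8/3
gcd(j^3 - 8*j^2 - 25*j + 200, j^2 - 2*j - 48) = j - 8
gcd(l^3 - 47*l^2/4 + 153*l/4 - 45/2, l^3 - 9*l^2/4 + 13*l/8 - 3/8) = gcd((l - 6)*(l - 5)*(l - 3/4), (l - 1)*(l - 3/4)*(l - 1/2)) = l - 3/4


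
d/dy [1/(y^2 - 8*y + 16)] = 2*(4 - y)/(y^2 - 8*y + 16)^2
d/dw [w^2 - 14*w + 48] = 2*w - 14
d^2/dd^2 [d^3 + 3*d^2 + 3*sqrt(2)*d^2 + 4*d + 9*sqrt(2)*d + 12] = 6*d + 6 + 6*sqrt(2)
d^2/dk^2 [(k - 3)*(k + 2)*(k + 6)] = 6*k + 10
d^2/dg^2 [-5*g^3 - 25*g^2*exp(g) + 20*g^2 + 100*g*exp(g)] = -25*g^2*exp(g) - 30*g + 150*exp(g) + 40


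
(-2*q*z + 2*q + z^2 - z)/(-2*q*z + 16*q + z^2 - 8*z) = (z - 1)/(z - 8)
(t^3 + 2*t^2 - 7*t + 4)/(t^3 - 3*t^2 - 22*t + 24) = (t - 1)/(t - 6)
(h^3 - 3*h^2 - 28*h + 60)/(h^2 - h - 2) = (h^2 - h - 30)/(h + 1)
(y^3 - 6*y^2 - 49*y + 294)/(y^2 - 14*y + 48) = (y^2 - 49)/(y - 8)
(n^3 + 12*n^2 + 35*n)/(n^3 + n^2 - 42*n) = (n + 5)/(n - 6)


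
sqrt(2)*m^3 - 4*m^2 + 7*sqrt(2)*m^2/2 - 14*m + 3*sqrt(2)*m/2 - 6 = (m + 3)*(m - 2*sqrt(2))*(sqrt(2)*m + sqrt(2)/2)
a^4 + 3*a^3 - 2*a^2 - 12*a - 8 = (a - 2)*(a + 1)*(a + 2)^2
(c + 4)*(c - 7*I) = c^2 + 4*c - 7*I*c - 28*I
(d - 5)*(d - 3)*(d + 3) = d^3 - 5*d^2 - 9*d + 45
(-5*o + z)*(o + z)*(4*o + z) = -20*o^3 - 21*o^2*z + z^3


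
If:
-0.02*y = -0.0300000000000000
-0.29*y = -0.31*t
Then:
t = 1.40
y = 1.50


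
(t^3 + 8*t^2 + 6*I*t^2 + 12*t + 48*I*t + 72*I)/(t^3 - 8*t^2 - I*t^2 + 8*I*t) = (t^3 + t^2*(8 + 6*I) + 12*t*(1 + 4*I) + 72*I)/(t*(t^2 + t*(-8 - I) + 8*I))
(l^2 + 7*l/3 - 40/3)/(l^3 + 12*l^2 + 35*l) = (l - 8/3)/(l*(l + 7))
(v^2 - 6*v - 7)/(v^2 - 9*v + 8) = (v^2 - 6*v - 7)/(v^2 - 9*v + 8)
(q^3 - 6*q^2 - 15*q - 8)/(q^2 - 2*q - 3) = (q^2 - 7*q - 8)/(q - 3)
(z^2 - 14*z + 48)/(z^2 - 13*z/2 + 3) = 2*(z - 8)/(2*z - 1)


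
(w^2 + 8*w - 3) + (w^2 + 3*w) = 2*w^2 + 11*w - 3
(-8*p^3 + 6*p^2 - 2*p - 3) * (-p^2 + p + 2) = 8*p^5 - 14*p^4 - 8*p^3 + 13*p^2 - 7*p - 6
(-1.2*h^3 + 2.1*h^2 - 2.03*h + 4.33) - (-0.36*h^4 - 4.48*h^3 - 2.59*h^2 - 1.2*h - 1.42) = 0.36*h^4 + 3.28*h^3 + 4.69*h^2 - 0.83*h + 5.75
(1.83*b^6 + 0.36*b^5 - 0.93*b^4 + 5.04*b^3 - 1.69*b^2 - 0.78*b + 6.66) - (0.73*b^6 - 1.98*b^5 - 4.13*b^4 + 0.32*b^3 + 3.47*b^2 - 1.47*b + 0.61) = 1.1*b^6 + 2.34*b^5 + 3.2*b^4 + 4.72*b^3 - 5.16*b^2 + 0.69*b + 6.05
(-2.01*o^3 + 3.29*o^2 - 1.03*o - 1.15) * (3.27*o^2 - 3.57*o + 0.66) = -6.5727*o^5 + 17.934*o^4 - 16.44*o^3 + 2.088*o^2 + 3.4257*o - 0.759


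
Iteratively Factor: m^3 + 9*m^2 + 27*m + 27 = (m + 3)*(m^2 + 6*m + 9) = (m + 3)^2*(m + 3)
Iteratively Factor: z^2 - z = (z)*(z - 1)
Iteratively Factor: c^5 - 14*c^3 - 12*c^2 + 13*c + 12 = (c - 1)*(c^4 + c^3 - 13*c^2 - 25*c - 12) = (c - 1)*(c + 3)*(c^3 - 2*c^2 - 7*c - 4) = (c - 1)*(c + 1)*(c + 3)*(c^2 - 3*c - 4) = (c - 1)*(c + 1)^2*(c + 3)*(c - 4)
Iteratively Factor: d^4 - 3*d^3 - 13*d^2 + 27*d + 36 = (d + 3)*(d^3 - 6*d^2 + 5*d + 12) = (d - 4)*(d + 3)*(d^2 - 2*d - 3) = (d - 4)*(d + 1)*(d + 3)*(d - 3)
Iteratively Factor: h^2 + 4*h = (h)*(h + 4)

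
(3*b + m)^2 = 9*b^2 + 6*b*m + m^2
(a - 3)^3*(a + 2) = a^4 - 7*a^3 + 9*a^2 + 27*a - 54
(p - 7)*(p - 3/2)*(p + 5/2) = p^3 - 6*p^2 - 43*p/4 + 105/4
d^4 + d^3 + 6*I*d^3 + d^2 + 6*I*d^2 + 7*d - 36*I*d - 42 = (d - 2)*(d + 3)*(d - I)*(d + 7*I)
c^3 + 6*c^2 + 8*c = c*(c + 2)*(c + 4)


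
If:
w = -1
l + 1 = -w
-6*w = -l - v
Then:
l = 0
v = -6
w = -1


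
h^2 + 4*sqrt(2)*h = h*(h + 4*sqrt(2))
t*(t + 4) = t^2 + 4*t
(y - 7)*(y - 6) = y^2 - 13*y + 42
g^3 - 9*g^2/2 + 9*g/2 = g*(g - 3)*(g - 3/2)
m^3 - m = m*(m - 1)*(m + 1)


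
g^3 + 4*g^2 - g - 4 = (g - 1)*(g + 1)*(g + 4)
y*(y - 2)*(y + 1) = y^3 - y^2 - 2*y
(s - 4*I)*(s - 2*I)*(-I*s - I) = -I*s^3 - 6*s^2 - I*s^2 - 6*s + 8*I*s + 8*I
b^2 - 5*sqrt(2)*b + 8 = (b - 4*sqrt(2))*(b - sqrt(2))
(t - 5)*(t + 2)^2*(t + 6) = t^4 + 5*t^3 - 22*t^2 - 116*t - 120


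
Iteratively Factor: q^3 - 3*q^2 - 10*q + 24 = (q - 2)*(q^2 - q - 12) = (q - 2)*(q + 3)*(q - 4)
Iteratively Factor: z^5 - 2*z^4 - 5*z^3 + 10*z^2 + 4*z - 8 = (z - 1)*(z^4 - z^3 - 6*z^2 + 4*z + 8) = (z - 2)*(z - 1)*(z^3 + z^2 - 4*z - 4) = (z - 2)*(z - 1)*(z + 2)*(z^2 - z - 2) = (z - 2)^2*(z - 1)*(z + 2)*(z + 1)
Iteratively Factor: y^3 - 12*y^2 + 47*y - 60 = (y - 3)*(y^2 - 9*y + 20) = (y - 5)*(y - 3)*(y - 4)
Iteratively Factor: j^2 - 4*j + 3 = (j - 3)*(j - 1)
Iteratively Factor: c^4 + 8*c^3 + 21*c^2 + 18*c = (c + 3)*(c^3 + 5*c^2 + 6*c) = (c + 2)*(c + 3)*(c^2 + 3*c) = c*(c + 2)*(c + 3)*(c + 3)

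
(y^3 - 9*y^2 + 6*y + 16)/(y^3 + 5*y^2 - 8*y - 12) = (y - 8)/(y + 6)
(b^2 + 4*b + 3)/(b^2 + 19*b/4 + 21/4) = 4*(b + 1)/(4*b + 7)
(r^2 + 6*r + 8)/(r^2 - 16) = (r + 2)/(r - 4)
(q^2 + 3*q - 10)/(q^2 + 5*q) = (q - 2)/q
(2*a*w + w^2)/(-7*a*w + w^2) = (2*a + w)/(-7*a + w)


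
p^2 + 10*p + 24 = (p + 4)*(p + 6)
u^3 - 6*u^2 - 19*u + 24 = (u - 8)*(u - 1)*(u + 3)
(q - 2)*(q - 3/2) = q^2 - 7*q/2 + 3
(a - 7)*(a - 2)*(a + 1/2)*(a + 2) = a^4 - 13*a^3/2 - 15*a^2/2 + 26*a + 14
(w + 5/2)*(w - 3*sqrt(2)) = w^2 - 3*sqrt(2)*w + 5*w/2 - 15*sqrt(2)/2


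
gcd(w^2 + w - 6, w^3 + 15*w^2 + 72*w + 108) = w + 3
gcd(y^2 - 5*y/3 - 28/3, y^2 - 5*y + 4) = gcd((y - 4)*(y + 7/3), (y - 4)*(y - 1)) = y - 4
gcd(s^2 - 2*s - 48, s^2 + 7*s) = 1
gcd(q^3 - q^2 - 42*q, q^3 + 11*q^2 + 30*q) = q^2 + 6*q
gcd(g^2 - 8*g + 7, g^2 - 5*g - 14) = g - 7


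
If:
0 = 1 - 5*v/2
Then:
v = 2/5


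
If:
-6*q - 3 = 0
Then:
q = -1/2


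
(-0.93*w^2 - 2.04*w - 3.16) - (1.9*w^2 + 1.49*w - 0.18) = -2.83*w^2 - 3.53*w - 2.98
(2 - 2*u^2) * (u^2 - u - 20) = -2*u^4 + 2*u^3 + 42*u^2 - 2*u - 40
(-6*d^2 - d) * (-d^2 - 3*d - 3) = 6*d^4 + 19*d^3 + 21*d^2 + 3*d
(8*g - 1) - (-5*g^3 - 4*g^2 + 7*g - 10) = 5*g^3 + 4*g^2 + g + 9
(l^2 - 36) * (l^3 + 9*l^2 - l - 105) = l^5 + 9*l^4 - 37*l^3 - 429*l^2 + 36*l + 3780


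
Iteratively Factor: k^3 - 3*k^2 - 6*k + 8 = (k - 4)*(k^2 + k - 2) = (k - 4)*(k + 2)*(k - 1)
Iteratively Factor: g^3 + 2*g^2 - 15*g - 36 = (g - 4)*(g^2 + 6*g + 9) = (g - 4)*(g + 3)*(g + 3)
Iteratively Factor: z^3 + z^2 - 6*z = (z - 2)*(z^2 + 3*z) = (z - 2)*(z + 3)*(z)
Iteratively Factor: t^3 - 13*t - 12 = (t + 1)*(t^2 - t - 12) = (t - 4)*(t + 1)*(t + 3)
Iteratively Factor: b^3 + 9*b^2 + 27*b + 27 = (b + 3)*(b^2 + 6*b + 9) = (b + 3)^2*(b + 3)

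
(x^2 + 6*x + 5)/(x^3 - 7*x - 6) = (x + 5)/(x^2 - x - 6)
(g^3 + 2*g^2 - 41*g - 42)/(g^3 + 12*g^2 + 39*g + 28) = (g - 6)/(g + 4)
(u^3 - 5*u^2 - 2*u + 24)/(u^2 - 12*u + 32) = (u^2 - u - 6)/(u - 8)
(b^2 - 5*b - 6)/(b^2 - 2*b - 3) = (b - 6)/(b - 3)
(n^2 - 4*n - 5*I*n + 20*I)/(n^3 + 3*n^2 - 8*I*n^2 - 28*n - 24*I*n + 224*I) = (n - 5*I)/(n^2 + n*(7 - 8*I) - 56*I)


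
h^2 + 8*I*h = h*(h + 8*I)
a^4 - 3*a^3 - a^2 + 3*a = a*(a - 3)*(a - 1)*(a + 1)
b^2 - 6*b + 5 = (b - 5)*(b - 1)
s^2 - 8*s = s*(s - 8)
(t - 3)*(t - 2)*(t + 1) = t^3 - 4*t^2 + t + 6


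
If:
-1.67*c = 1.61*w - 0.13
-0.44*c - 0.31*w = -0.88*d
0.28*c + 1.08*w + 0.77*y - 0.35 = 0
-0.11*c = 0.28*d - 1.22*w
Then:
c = 0.06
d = 0.04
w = 0.01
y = 0.41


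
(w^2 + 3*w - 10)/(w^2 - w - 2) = (w + 5)/(w + 1)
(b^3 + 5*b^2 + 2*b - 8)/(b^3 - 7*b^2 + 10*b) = (b^3 + 5*b^2 + 2*b - 8)/(b*(b^2 - 7*b + 10))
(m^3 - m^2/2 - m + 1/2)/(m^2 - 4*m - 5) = (2*m^2 - 3*m + 1)/(2*(m - 5))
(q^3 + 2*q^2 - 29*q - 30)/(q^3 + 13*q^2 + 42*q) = (q^2 - 4*q - 5)/(q*(q + 7))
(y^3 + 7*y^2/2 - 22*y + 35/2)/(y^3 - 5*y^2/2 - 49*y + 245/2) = (y - 1)/(y - 7)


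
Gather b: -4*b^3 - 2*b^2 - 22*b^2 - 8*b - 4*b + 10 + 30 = -4*b^3 - 24*b^2 - 12*b + 40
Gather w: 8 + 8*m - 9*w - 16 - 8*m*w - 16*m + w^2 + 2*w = -8*m + w^2 + w*(-8*m - 7) - 8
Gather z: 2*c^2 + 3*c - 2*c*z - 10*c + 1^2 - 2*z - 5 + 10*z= 2*c^2 - 7*c + z*(8 - 2*c) - 4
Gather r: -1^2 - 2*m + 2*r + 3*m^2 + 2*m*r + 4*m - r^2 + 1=3*m^2 + 2*m - r^2 + r*(2*m + 2)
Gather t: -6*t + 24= 24 - 6*t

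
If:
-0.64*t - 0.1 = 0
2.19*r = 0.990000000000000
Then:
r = 0.45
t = -0.16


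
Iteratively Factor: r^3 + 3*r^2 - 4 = (r + 2)*(r^2 + r - 2) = (r - 1)*(r + 2)*(r + 2)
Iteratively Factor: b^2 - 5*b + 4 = (b - 1)*(b - 4)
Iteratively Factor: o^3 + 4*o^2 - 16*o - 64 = (o - 4)*(o^2 + 8*o + 16) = (o - 4)*(o + 4)*(o + 4)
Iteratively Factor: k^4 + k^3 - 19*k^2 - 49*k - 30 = (k + 2)*(k^3 - k^2 - 17*k - 15) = (k + 1)*(k + 2)*(k^2 - 2*k - 15) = (k + 1)*(k + 2)*(k + 3)*(k - 5)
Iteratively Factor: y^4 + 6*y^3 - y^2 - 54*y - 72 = (y + 4)*(y^3 + 2*y^2 - 9*y - 18) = (y + 3)*(y + 4)*(y^2 - y - 6) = (y - 3)*(y + 3)*(y + 4)*(y + 2)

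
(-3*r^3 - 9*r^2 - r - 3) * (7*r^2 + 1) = -21*r^5 - 63*r^4 - 10*r^3 - 30*r^2 - r - 3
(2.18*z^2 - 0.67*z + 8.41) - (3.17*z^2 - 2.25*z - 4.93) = -0.99*z^2 + 1.58*z + 13.34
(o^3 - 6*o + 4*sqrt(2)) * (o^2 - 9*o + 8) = o^5 - 9*o^4 + 2*o^3 + 4*sqrt(2)*o^2 + 54*o^2 - 36*sqrt(2)*o - 48*o + 32*sqrt(2)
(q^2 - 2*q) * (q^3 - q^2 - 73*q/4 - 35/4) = q^5 - 3*q^4 - 65*q^3/4 + 111*q^2/4 + 35*q/2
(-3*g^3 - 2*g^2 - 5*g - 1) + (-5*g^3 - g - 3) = -8*g^3 - 2*g^2 - 6*g - 4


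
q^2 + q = q*(q + 1)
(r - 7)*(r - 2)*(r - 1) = r^3 - 10*r^2 + 23*r - 14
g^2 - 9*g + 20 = (g - 5)*(g - 4)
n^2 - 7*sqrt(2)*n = n*(n - 7*sqrt(2))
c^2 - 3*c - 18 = (c - 6)*(c + 3)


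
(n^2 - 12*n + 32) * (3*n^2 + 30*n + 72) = 3*n^4 - 6*n^3 - 192*n^2 + 96*n + 2304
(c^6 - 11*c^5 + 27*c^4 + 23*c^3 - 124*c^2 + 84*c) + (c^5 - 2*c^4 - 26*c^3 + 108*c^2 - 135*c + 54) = c^6 - 10*c^5 + 25*c^4 - 3*c^3 - 16*c^2 - 51*c + 54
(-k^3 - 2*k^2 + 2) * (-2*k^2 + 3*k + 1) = 2*k^5 + k^4 - 7*k^3 - 6*k^2 + 6*k + 2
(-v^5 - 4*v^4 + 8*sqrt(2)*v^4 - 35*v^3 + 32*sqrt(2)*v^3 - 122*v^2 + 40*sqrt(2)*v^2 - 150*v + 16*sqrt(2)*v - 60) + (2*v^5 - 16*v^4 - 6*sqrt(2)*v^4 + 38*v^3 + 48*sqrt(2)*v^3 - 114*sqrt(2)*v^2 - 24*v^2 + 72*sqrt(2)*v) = v^5 - 20*v^4 + 2*sqrt(2)*v^4 + 3*v^3 + 80*sqrt(2)*v^3 - 146*v^2 - 74*sqrt(2)*v^2 - 150*v + 88*sqrt(2)*v - 60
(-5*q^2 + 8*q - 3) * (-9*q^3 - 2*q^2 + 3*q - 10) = 45*q^5 - 62*q^4 - 4*q^3 + 80*q^2 - 89*q + 30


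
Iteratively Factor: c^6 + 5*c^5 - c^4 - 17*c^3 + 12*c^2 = (c)*(c^5 + 5*c^4 - c^3 - 17*c^2 + 12*c) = c*(c - 1)*(c^4 + 6*c^3 + 5*c^2 - 12*c) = c*(c - 1)^2*(c^3 + 7*c^2 + 12*c) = c*(c - 1)^2*(c + 4)*(c^2 + 3*c) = c*(c - 1)^2*(c + 3)*(c + 4)*(c)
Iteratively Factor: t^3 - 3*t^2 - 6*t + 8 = (t + 2)*(t^2 - 5*t + 4) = (t - 1)*(t + 2)*(t - 4)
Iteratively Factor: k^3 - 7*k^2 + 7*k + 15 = (k - 3)*(k^2 - 4*k - 5) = (k - 5)*(k - 3)*(k + 1)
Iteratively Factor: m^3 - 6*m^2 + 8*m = (m - 4)*(m^2 - 2*m) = m*(m - 4)*(m - 2)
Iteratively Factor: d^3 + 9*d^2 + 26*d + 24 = (d + 3)*(d^2 + 6*d + 8) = (d + 3)*(d + 4)*(d + 2)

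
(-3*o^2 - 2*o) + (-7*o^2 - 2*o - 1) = -10*o^2 - 4*o - 1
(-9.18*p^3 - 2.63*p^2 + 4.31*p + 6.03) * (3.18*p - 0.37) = -29.1924*p^4 - 4.9668*p^3 + 14.6789*p^2 + 17.5807*p - 2.2311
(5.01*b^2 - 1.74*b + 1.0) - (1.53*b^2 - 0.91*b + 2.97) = 3.48*b^2 - 0.83*b - 1.97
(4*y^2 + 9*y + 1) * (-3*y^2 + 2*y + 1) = -12*y^4 - 19*y^3 + 19*y^2 + 11*y + 1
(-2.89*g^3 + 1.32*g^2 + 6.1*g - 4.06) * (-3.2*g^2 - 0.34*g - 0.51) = 9.248*g^5 - 3.2414*g^4 - 18.4949*g^3 + 10.2448*g^2 - 1.7306*g + 2.0706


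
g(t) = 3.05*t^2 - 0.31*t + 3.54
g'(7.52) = 45.56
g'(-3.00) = -18.61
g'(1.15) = 6.70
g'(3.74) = 22.50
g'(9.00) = 54.59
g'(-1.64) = -10.31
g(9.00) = 247.80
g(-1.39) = 9.86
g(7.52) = 173.69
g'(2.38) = 14.21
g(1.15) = 7.22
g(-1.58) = 11.64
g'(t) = 6.1*t - 0.31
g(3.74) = 45.04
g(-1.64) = 12.25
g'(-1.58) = -9.95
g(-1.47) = 10.59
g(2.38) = 20.08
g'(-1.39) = -8.79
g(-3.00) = 31.92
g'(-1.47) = -9.28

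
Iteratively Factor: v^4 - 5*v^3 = (v - 5)*(v^3) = v*(v - 5)*(v^2) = v^2*(v - 5)*(v)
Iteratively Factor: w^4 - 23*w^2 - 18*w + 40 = (w + 4)*(w^3 - 4*w^2 - 7*w + 10) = (w + 2)*(w + 4)*(w^2 - 6*w + 5) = (w - 5)*(w + 2)*(w + 4)*(w - 1)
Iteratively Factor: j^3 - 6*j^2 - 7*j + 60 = (j - 4)*(j^2 - 2*j - 15) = (j - 5)*(j - 4)*(j + 3)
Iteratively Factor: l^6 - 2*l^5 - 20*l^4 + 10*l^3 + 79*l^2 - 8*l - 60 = (l + 2)*(l^5 - 4*l^4 - 12*l^3 + 34*l^2 + 11*l - 30) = (l + 1)*(l + 2)*(l^4 - 5*l^3 - 7*l^2 + 41*l - 30) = (l + 1)*(l + 2)*(l + 3)*(l^3 - 8*l^2 + 17*l - 10) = (l - 1)*(l + 1)*(l + 2)*(l + 3)*(l^2 - 7*l + 10) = (l - 2)*(l - 1)*(l + 1)*(l + 2)*(l + 3)*(l - 5)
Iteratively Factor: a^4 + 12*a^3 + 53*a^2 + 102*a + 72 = (a + 3)*(a^3 + 9*a^2 + 26*a + 24) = (a + 3)*(a + 4)*(a^2 + 5*a + 6) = (a + 3)^2*(a + 4)*(a + 2)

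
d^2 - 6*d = d*(d - 6)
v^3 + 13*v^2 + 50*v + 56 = (v + 2)*(v + 4)*(v + 7)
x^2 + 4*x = x*(x + 4)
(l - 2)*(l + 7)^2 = l^3 + 12*l^2 + 21*l - 98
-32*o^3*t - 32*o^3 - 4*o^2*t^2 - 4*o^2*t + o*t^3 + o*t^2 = (-8*o + t)*(4*o + t)*(o*t + o)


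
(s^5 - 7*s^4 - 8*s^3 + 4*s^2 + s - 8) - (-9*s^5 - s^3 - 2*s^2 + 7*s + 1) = 10*s^5 - 7*s^4 - 7*s^3 + 6*s^2 - 6*s - 9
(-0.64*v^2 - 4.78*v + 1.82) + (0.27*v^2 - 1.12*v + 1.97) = -0.37*v^2 - 5.9*v + 3.79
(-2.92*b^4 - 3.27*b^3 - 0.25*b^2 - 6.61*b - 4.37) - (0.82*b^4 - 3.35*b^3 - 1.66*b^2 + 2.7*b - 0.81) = -3.74*b^4 + 0.0800000000000001*b^3 + 1.41*b^2 - 9.31*b - 3.56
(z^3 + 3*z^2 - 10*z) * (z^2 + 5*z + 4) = z^5 + 8*z^4 + 9*z^3 - 38*z^2 - 40*z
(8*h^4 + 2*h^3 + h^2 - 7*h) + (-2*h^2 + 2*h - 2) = 8*h^4 + 2*h^3 - h^2 - 5*h - 2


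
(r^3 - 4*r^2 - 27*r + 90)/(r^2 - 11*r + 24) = (r^2 - r - 30)/(r - 8)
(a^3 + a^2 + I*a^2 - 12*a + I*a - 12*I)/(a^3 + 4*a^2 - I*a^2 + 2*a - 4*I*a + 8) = (a - 3)/(a - 2*I)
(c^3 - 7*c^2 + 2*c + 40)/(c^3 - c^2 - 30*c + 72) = (c^2 - 3*c - 10)/(c^2 + 3*c - 18)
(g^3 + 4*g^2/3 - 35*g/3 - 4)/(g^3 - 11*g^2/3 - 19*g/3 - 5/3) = (g^2 + g - 12)/(g^2 - 4*g - 5)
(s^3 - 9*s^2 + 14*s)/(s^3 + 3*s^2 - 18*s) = (s^2 - 9*s + 14)/(s^2 + 3*s - 18)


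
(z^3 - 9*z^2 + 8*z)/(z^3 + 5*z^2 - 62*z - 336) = z*(z - 1)/(z^2 + 13*z + 42)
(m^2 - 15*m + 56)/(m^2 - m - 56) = (m - 7)/(m + 7)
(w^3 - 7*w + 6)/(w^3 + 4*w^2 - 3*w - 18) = (w - 1)/(w + 3)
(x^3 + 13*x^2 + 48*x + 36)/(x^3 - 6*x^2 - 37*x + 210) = (x^2 + 7*x + 6)/(x^2 - 12*x + 35)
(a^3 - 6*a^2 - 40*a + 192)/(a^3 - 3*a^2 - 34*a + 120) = (a - 8)/(a - 5)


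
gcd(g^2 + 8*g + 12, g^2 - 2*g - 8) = g + 2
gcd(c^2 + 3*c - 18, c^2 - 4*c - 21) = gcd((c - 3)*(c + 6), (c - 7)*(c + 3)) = 1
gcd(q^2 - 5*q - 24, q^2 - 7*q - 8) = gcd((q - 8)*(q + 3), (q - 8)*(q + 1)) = q - 8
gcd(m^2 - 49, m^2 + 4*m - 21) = m + 7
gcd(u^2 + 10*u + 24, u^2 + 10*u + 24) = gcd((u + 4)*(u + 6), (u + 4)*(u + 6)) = u^2 + 10*u + 24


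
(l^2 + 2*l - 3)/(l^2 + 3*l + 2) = (l^2 + 2*l - 3)/(l^2 + 3*l + 2)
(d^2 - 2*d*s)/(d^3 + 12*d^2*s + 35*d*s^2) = (d - 2*s)/(d^2 + 12*d*s + 35*s^2)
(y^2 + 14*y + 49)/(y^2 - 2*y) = (y^2 + 14*y + 49)/(y*(y - 2))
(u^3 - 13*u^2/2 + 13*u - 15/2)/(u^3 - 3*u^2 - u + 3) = (u - 5/2)/(u + 1)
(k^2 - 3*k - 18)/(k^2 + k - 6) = (k - 6)/(k - 2)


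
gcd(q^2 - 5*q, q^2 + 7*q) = q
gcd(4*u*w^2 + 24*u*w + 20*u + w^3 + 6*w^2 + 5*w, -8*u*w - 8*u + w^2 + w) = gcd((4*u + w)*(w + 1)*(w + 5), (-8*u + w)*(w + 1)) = w + 1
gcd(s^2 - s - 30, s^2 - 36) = s - 6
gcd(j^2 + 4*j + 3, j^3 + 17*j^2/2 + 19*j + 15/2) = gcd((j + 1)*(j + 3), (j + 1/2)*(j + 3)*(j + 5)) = j + 3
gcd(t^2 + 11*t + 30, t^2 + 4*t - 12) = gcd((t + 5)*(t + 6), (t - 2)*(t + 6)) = t + 6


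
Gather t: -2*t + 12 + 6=18 - 2*t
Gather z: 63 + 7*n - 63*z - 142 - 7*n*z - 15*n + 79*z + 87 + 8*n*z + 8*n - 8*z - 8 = z*(n + 8)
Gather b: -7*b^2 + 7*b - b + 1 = -7*b^2 + 6*b + 1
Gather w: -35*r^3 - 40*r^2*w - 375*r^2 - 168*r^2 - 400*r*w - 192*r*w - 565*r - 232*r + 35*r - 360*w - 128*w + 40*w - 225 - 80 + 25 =-35*r^3 - 543*r^2 - 762*r + w*(-40*r^2 - 592*r - 448) - 280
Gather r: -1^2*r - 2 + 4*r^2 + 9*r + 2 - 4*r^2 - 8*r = 0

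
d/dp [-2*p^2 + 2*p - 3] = 2 - 4*p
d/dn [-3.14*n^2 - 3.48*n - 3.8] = -6.28*n - 3.48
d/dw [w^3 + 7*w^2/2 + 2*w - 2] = 3*w^2 + 7*w + 2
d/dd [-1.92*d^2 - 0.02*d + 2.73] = -3.84*d - 0.02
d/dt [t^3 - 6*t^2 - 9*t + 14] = 3*t^2 - 12*t - 9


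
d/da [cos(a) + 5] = -sin(a)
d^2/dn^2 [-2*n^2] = -4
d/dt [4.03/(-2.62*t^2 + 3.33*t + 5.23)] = (21.1172*t - 13.4199)/(-2.62*t^2 + 3.33*t + 5.23)^2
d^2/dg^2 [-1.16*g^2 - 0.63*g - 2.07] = -2.32000000000000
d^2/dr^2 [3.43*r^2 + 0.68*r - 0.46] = 6.86000000000000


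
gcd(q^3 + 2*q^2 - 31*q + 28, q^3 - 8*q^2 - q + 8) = q - 1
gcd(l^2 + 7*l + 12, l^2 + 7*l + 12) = l^2 + 7*l + 12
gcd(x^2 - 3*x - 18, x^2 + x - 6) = x + 3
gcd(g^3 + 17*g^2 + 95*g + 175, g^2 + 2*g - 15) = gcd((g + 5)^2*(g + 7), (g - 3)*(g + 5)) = g + 5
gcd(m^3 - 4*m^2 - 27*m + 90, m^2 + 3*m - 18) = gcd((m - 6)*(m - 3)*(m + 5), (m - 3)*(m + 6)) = m - 3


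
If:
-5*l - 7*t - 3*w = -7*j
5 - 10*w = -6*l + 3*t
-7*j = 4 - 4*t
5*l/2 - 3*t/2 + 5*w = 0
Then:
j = -3616/4473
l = -145/213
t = -265/639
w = 46/213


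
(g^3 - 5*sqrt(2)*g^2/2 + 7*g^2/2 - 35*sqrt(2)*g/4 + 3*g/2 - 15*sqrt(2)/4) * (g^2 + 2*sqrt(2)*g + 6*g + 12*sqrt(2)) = g^5 - sqrt(2)*g^4/2 + 19*g^4/2 - 19*sqrt(2)*g^3/4 + 25*g^3/2 - 86*g^2 - 45*sqrt(2)*g^2/4 - 225*g - 9*sqrt(2)*g/2 - 90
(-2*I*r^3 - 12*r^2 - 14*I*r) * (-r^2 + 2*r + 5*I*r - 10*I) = 2*I*r^5 + 22*r^4 - 4*I*r^4 - 44*r^3 - 46*I*r^3 + 70*r^2 + 92*I*r^2 - 140*r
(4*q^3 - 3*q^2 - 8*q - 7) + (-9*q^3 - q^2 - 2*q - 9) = -5*q^3 - 4*q^2 - 10*q - 16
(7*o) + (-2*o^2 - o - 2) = -2*o^2 + 6*o - 2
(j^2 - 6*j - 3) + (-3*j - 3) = j^2 - 9*j - 6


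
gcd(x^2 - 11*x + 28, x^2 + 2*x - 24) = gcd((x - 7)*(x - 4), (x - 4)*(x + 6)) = x - 4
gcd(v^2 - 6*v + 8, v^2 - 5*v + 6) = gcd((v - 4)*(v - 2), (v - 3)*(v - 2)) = v - 2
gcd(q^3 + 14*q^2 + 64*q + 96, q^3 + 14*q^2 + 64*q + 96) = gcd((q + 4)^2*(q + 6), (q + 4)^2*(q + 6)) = q^3 + 14*q^2 + 64*q + 96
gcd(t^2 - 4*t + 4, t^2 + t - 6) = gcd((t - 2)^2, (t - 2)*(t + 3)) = t - 2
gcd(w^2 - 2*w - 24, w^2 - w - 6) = 1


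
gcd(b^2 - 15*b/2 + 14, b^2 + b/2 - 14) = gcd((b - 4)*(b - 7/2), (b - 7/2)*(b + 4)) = b - 7/2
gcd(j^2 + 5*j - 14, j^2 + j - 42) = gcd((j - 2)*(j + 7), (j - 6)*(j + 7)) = j + 7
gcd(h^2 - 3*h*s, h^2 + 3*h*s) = h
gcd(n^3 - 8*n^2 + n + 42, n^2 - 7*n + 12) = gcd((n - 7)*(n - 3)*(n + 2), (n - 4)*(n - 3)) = n - 3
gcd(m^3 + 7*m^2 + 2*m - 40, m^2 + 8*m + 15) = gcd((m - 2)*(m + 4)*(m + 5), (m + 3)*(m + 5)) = m + 5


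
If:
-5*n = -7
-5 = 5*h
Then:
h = -1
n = 7/5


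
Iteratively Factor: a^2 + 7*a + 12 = (a + 3)*(a + 4)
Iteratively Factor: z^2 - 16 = (z - 4)*(z + 4)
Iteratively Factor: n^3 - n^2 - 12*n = (n + 3)*(n^2 - 4*n) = n*(n + 3)*(n - 4)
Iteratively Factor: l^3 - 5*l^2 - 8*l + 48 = (l + 3)*(l^2 - 8*l + 16) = (l - 4)*(l + 3)*(l - 4)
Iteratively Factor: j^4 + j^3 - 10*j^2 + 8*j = (j + 4)*(j^3 - 3*j^2 + 2*j) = (j - 2)*(j + 4)*(j^2 - j) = (j - 2)*(j - 1)*(j + 4)*(j)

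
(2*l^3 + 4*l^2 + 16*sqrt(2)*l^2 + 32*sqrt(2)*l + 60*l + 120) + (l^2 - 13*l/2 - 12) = 2*l^3 + 5*l^2 + 16*sqrt(2)*l^2 + 32*sqrt(2)*l + 107*l/2 + 108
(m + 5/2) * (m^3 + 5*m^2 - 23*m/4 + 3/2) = m^4 + 15*m^3/2 + 27*m^2/4 - 103*m/8 + 15/4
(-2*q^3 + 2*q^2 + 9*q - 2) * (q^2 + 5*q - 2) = -2*q^5 - 8*q^4 + 23*q^3 + 39*q^2 - 28*q + 4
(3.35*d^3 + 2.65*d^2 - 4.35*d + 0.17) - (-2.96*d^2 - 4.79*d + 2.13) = 3.35*d^3 + 5.61*d^2 + 0.44*d - 1.96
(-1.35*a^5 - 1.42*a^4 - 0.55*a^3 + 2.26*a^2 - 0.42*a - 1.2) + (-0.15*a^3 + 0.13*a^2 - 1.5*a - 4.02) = -1.35*a^5 - 1.42*a^4 - 0.7*a^3 + 2.39*a^2 - 1.92*a - 5.22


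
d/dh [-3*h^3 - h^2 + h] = -9*h^2 - 2*h + 1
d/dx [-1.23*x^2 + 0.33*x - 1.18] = 0.33 - 2.46*x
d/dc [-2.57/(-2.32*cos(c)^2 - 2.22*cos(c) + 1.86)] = (11.9248*cos(c) + 5.7054)*sin(c)/(2.32*cos(c)^2 + 2.22*cos(c) - 1.86)^2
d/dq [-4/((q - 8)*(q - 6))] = 8*(q - 7)/((q - 8)^2*(q - 6)^2)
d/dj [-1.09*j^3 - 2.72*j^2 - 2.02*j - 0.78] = -3.27*j^2 - 5.44*j - 2.02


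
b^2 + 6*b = b*(b + 6)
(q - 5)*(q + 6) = q^2 + q - 30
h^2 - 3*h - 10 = (h - 5)*(h + 2)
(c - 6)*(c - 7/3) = c^2 - 25*c/3 + 14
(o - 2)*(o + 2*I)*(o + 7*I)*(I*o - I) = I*o^4 - 9*o^3 - 3*I*o^3 + 27*o^2 - 12*I*o^2 - 18*o + 42*I*o - 28*I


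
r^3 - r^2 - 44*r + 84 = (r - 6)*(r - 2)*(r + 7)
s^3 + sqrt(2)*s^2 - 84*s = s*(s - 6*sqrt(2))*(s + 7*sqrt(2))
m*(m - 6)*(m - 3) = m^3 - 9*m^2 + 18*m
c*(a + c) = a*c + c^2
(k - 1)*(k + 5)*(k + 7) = k^3 + 11*k^2 + 23*k - 35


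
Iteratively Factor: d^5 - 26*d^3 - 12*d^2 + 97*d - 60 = (d - 5)*(d^4 + 5*d^3 - d^2 - 17*d + 12) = (d - 5)*(d - 1)*(d^3 + 6*d^2 + 5*d - 12) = (d - 5)*(d - 1)^2*(d^2 + 7*d + 12) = (d - 5)*(d - 1)^2*(d + 4)*(d + 3)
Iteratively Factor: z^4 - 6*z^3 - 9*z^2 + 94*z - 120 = (z - 3)*(z^3 - 3*z^2 - 18*z + 40) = (z - 5)*(z - 3)*(z^2 + 2*z - 8) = (z - 5)*(z - 3)*(z + 4)*(z - 2)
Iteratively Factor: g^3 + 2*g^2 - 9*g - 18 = (g + 3)*(g^2 - g - 6) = (g + 2)*(g + 3)*(g - 3)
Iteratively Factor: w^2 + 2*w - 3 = (w + 3)*(w - 1)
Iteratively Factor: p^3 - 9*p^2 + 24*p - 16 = (p - 4)*(p^2 - 5*p + 4) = (p - 4)*(p - 1)*(p - 4)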